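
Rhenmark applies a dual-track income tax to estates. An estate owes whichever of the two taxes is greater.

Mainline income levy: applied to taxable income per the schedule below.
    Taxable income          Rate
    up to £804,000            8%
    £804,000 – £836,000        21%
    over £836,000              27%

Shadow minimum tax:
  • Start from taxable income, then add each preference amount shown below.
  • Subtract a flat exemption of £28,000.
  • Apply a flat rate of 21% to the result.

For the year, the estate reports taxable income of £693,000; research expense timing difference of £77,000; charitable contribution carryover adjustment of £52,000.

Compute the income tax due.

£166,740

Shadow minimum tax:
  Adjusted income: £693,000 + £77,000 + £52,000 = £822,000
  Less exemption £28,000 → base £794,000
  £794,000 × 21% = £166,740

Mainline income levy:
  £693,000 × 8% = £55,440

£166,740 > £55,440, so the shadow minimum tax is the binding amount.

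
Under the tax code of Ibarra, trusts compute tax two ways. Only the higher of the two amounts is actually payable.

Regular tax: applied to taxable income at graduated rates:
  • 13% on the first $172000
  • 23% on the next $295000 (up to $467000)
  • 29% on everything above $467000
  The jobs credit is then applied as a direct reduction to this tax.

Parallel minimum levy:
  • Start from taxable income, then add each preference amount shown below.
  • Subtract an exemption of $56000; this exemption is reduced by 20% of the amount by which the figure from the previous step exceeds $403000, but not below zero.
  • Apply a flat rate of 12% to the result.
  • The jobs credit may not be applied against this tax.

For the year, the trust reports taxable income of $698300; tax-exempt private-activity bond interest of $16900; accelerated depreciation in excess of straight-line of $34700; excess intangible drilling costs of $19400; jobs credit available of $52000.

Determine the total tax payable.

$105287

Parallel minimum levy:
  Adjusted income: $698300 + $16900 + $34700 + $19400 = $769300
  Exemption: 20% × ($769300 − $403000) = $73260 ≥ $56000, so the exemption is fully phased out
  Base: $769300 − $0 = $769300
  $769300 × 12% = $92316

Regular tax:
  $172000 × 13% = $22360
  $295000 × 23% = $67850
  $231300 × 29% = $67077
  → $157287
  Less jobs credit $52000 → $105287

$105287 > $92316, so the regular tax governs.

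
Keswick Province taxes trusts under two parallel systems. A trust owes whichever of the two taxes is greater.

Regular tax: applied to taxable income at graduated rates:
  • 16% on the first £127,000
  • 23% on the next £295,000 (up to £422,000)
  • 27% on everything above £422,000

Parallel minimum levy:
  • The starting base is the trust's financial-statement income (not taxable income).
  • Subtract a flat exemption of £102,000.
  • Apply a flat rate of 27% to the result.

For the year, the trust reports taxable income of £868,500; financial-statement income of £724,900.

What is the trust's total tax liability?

Regular tax:
  £127,000 × 16% = £20,320
  £295,000 × 23% = £67,850
  £446,500 × 27% = £120,555
  → £208,725

Parallel minimum levy:
  Base (financial-statement income): £724,900
  Less exemption £102,000 → base £622,900
  £622,900 × 27% = £168,183

£208,725 > £168,183, so the regular tax governs.

£208,725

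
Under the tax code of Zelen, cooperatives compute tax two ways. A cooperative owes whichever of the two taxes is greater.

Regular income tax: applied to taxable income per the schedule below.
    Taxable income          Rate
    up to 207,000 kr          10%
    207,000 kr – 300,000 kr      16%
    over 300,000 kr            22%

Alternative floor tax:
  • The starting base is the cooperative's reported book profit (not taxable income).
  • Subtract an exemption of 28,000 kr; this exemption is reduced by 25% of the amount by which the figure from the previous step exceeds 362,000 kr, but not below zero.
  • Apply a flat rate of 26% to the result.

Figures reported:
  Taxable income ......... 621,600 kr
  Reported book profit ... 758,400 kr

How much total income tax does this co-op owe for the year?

Regular income tax:
  207,000 kr × 10% = 20,700 kr
  93,000 kr × 16% = 14,880 kr
  321,600 kr × 22% = 70,752 kr
  → 106,332 kr

Alternative floor tax:
  Base (reported book profit): 758,400 kr
  Exemption: 25% × (758,400 kr − 362,000 kr) = 99,100 kr ≥ 28,000 kr, so the exemption is fully phased out
  Base: 758,400 kr − 0 kr = 758,400 kr
  758,400 kr × 26% = 197,184 kr

197,184 kr > 106,332 kr, so the alternative floor tax is the binding amount.

197,184 kr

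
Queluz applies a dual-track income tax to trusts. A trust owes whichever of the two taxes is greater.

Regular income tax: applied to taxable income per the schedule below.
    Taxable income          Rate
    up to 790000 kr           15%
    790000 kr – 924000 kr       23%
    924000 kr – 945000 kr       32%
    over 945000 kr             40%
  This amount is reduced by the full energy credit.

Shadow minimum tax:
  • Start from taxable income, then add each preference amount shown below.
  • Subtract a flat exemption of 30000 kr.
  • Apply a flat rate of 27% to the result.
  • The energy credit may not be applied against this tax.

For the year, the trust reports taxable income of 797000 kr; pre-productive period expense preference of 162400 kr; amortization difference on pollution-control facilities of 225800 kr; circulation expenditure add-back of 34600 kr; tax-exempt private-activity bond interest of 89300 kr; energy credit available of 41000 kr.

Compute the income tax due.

345357 kr

Regular income tax:
  790000 kr × 15% = 118500 kr
  7000 kr × 23% = 1610 kr
  → 120110 kr
  Less energy credit 41000 kr → 79110 kr

Shadow minimum tax:
  Adjusted income: 797000 kr + 162400 kr + 225800 kr + 34600 kr + 89300 kr = 1309100 kr
  Less exemption 30000 kr → base 1279100 kr
  1279100 kr × 27% = 345357 kr

345357 kr > 79110 kr, so the shadow minimum tax is the binding amount.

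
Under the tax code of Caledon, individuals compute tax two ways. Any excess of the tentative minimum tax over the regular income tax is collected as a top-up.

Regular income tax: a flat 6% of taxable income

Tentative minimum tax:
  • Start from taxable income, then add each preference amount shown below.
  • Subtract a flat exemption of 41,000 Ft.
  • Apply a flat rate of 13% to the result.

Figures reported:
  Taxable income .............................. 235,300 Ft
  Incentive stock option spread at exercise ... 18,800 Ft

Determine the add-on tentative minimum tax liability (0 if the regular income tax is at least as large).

Regular income tax:
  235,300 Ft × 6% = 14,118 Ft

Tentative minimum tax:
  Adjusted income: 235,300 Ft + 18,800 Ft = 254,100 Ft
  Less exemption 41,000 Ft → base 213,100 Ft
  213,100 Ft × 13% = 27,703 Ft

Excess of tentative minimum tax over regular income tax: 27,703 Ft − 14,118 Ft = 13,585 Ft.

13,585 Ft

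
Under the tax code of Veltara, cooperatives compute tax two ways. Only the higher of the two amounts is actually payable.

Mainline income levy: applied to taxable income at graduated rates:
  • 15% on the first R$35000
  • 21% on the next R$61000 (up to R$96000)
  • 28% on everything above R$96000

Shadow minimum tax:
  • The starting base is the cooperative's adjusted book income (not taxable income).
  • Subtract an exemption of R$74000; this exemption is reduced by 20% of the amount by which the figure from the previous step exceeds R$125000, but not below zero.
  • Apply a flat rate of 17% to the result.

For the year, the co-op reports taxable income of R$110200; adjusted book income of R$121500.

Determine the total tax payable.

Mainline income levy:
  R$35000 × 15% = R$5250
  R$61000 × 21% = R$12810
  R$14200 × 28% = R$3976
  → R$22036

Shadow minimum tax:
  Base (adjusted book income): R$121500
  Exemption: R$121500 ≤ R$125000, so full R$74000 applies
  Base: R$121500 − R$74000 = R$47500
  R$47500 × 17% = R$8075

R$22036 > R$8075, so the mainline income levy governs.

R$22036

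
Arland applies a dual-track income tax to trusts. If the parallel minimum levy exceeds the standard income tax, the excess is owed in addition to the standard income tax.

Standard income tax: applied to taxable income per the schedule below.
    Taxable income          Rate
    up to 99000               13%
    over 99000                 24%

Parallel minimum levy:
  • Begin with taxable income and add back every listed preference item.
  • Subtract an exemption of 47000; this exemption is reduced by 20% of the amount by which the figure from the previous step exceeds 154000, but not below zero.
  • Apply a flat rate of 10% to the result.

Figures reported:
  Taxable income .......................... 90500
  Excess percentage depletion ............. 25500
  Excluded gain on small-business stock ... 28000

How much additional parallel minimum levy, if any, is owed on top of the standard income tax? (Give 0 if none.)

Standard income tax:
  90500 × 13% = 11765

Parallel minimum levy:
  Adjusted income: 90500 + 25500 + 28000 = 144000
  Exemption: 144000 ≤ 154000, so full 47000 applies
  Base: 144000 − 47000 = 97000
  97000 × 10% = 9700

9700 ≤ 11765, so no add-on is due.

0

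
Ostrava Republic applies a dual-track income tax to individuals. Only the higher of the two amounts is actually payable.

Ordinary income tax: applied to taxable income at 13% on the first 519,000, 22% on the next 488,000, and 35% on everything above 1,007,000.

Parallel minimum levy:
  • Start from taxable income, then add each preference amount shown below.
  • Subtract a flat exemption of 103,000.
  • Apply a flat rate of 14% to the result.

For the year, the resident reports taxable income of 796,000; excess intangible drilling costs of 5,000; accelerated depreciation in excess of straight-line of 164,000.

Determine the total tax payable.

128,410

Ordinary income tax:
  519,000 × 13% = 67,470
  277,000 × 22% = 60,940
  → 128,410

Parallel minimum levy:
  Adjusted income: 796,000 + 5,000 + 164,000 = 965,000
  Less exemption 103,000 → base 862,000
  862,000 × 14% = 120,680

128,410 > 120,680, so the ordinary income tax governs.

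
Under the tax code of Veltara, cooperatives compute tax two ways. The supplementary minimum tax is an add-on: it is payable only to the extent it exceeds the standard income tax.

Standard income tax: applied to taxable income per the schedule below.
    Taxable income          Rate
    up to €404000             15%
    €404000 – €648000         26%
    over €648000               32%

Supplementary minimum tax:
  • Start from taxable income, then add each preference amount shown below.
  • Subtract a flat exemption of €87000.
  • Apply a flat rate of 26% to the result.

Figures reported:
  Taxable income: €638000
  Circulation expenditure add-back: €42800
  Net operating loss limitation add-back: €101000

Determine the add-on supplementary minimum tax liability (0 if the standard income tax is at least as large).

Supplementary minimum tax:
  Adjusted income: €638000 + €42800 + €101000 = €781800
  Less exemption €87000 → base €694800
  €694800 × 26% = €180648

Standard income tax:
  €404000 × 15% = €60600
  €234000 × 26% = €60840
  → €121440

Excess of supplementary minimum tax over standard income tax: €180648 − €121440 = €59208.

€59208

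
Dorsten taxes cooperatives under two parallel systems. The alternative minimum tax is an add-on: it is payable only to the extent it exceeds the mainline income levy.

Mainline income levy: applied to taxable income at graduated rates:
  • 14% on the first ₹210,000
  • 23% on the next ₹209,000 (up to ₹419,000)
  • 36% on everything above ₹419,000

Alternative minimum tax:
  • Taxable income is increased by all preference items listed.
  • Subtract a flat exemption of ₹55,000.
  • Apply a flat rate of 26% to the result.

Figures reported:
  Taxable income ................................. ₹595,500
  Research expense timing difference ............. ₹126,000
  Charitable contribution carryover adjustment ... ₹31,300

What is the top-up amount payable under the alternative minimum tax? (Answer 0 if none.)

Alternative minimum tax:
  Adjusted income: ₹595,500 + ₹126,000 + ₹31,300 = ₹752,800
  Less exemption ₹55,000 → base ₹697,800
  ₹697,800 × 26% = ₹181,428

Mainline income levy:
  ₹210,000 × 14% = ₹29,400
  ₹209,000 × 23% = ₹48,070
  ₹176,500 × 36% = ₹63,540
  → ₹141,010

Excess of alternative minimum tax over mainline income levy: ₹181,428 − ₹141,010 = ₹40,418.

₹40,418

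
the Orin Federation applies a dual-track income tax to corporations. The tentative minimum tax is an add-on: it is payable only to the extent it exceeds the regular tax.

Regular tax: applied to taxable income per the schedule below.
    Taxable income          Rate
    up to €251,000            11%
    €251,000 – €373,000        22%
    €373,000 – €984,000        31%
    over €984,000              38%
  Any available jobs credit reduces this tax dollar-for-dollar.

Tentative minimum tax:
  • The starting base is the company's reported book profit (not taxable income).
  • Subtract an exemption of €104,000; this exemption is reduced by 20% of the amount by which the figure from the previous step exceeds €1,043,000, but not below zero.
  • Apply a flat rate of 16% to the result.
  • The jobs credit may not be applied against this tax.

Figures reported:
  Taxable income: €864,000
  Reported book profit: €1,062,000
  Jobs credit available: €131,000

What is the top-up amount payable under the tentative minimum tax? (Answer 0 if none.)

Regular tax:
  €251,000 × 11% = €27,610
  €122,000 × 22% = €26,840
  €491,000 × 31% = €152,210
  → €206,660
  Less jobs credit €131,000 → €75,660

Tentative minimum tax:
  Base (reported book profit): €1,062,000
  Exemption: €104,000 − 20% × (€1,062,000 − €1,043,000) = €104,000 − €3,800 = €100,200
  Base: €1,062,000 − €100,200 = €961,800
  €961,800 × 16% = €153,888

Excess of tentative minimum tax over regular tax: €153,888 − €75,660 = €78,228.

€78,228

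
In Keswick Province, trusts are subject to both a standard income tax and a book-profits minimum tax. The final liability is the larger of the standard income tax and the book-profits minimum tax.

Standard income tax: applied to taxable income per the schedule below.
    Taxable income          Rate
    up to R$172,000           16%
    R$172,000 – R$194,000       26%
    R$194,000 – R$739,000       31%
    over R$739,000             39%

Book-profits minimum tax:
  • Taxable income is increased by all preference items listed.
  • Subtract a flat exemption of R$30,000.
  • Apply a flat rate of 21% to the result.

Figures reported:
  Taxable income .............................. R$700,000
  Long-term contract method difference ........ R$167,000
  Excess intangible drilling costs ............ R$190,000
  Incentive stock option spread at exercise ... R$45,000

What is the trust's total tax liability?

R$225,120

Book-profits minimum tax:
  Adjusted income: R$700,000 + R$167,000 + R$190,000 + R$45,000 = R$1,102,000
  Less exemption R$30,000 → base R$1,072,000
  R$1,072,000 × 21% = R$225,120

Standard income tax:
  R$172,000 × 16% = R$27,520
  R$22,000 × 26% = R$5,720
  R$506,000 × 31% = R$156,860
  → R$190,100

R$225,120 > R$190,100, so the book-profits minimum tax is the binding amount.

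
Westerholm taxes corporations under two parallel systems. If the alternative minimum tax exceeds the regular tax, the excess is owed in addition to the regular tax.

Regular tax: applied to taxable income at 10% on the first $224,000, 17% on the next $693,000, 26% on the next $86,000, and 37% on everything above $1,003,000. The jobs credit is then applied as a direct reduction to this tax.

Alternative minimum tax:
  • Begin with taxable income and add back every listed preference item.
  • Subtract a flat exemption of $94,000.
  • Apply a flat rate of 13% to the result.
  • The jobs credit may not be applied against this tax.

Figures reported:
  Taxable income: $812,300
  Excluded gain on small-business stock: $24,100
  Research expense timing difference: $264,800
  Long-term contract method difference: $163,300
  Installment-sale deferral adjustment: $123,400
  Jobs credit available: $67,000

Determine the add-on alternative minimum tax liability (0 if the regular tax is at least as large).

Alternative minimum tax:
  Adjusted income: $812,300 + $24,100 + $264,800 + $163,300 + $123,400 = $1,387,900
  Less exemption $94,000 → base $1,293,900
  $1,293,900 × 13% = $168,207

Regular tax:
  $224,000 × 10% = $22,400
  $588,300 × 17% = $100,011
  → $122,411
  Less jobs credit $67,000 → $55,411

Excess of alternative minimum tax over regular tax: $168,207 − $55,411 = $112,796.

$112,796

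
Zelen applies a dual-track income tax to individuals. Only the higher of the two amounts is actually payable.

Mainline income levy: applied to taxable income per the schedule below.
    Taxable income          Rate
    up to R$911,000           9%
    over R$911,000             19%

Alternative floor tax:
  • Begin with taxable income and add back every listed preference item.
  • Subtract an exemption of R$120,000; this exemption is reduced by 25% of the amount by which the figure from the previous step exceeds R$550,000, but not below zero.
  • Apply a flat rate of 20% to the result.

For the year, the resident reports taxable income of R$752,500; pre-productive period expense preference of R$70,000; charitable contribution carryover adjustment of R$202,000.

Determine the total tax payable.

R$204,625

Alternative floor tax:
  Adjusted income: R$752,500 + R$70,000 + R$202,000 = R$1,024,500
  Exemption: R$120,000 − 25% × (R$1,024,500 − R$550,000) = R$120,000 − R$118,625 = R$1,375
  Base: R$1,024,500 − R$1,375 = R$1,023,125
  R$1,023,125 × 20% = R$204,625

Mainline income levy:
  R$752,500 × 9% = R$67,725

R$204,625 > R$67,725, so the alternative floor tax is the binding amount.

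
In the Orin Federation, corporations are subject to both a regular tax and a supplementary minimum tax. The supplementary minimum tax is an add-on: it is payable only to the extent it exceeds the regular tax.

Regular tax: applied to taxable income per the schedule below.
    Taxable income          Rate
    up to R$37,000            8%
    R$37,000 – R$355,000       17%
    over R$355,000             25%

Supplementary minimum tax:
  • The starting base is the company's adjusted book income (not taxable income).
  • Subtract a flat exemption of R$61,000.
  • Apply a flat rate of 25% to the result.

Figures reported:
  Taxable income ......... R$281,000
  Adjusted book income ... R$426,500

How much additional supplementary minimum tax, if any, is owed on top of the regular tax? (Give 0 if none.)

Regular tax:
  R$37,000 × 8% = R$2,960
  R$244,000 × 17% = R$41,480
  → R$44,440

Supplementary minimum tax:
  Base (adjusted book income): R$426,500
  Less exemption R$61,000 → base R$365,500
  R$365,500 × 25% = R$91,375

Excess of supplementary minimum tax over regular tax: R$91,375 − R$44,440 = R$46,935.

R$46,935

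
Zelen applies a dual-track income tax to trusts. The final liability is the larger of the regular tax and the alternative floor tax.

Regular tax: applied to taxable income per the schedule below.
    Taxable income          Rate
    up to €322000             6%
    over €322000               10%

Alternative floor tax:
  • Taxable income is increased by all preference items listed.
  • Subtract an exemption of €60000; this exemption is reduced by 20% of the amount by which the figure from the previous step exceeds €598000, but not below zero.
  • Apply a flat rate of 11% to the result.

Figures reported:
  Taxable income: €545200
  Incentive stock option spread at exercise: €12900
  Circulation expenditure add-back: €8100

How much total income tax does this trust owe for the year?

Regular tax:
  €322000 × 6% = €19320
  €223200 × 10% = €22320
  → €41640

Alternative floor tax:
  Adjusted income: €545200 + €12900 + €8100 = €566200
  Exemption: €566200 ≤ €598000, so full €60000 applies
  Base: €566200 − €60000 = €506200
  €506200 × 11% = €55682

€55682 > €41640, so the alternative floor tax is the binding amount.

€55682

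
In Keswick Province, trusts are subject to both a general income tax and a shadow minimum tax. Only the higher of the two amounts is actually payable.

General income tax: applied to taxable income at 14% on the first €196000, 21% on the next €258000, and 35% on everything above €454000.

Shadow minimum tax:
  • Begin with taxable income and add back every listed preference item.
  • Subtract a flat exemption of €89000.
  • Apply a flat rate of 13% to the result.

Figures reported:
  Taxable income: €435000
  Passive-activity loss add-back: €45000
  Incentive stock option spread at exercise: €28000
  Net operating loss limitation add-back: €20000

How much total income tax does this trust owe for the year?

Shadow minimum tax:
  Adjusted income: €435000 + €45000 + €28000 + €20000 = €528000
  Less exemption €89000 → base €439000
  €439000 × 13% = €57070

General income tax:
  €196000 × 14% = €27440
  €239000 × 21% = €50190
  → €77630

€77630 > €57070, so the general income tax governs.

€77630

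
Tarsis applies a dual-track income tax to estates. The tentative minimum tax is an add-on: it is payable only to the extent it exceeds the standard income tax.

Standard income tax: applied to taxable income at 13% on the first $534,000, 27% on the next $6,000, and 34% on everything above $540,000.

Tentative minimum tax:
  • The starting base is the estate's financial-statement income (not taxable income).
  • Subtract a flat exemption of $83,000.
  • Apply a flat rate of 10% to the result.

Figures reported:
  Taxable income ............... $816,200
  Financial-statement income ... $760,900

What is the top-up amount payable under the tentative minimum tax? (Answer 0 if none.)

Standard income tax:
  $534,000 × 13% = $69,420
  $6,000 × 27% = $1,620
  $276,200 × 34% = $93,908
  → $164,948

Tentative minimum tax:
  Base (financial-statement income): $760,900
  Less exemption $83,000 → base $677,900
  $677,900 × 10% = $67,790

$67,790 ≤ $164,948, so no add-on is due.

$0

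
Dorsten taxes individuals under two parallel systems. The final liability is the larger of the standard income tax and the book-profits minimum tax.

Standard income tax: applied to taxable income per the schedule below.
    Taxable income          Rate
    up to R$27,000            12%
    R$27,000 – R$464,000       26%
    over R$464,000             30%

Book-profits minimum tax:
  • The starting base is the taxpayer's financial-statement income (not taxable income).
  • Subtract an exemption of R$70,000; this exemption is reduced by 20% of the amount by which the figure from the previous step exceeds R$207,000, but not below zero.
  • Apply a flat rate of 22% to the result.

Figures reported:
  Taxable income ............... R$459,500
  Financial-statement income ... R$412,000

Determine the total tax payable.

R$115,690

Standard income tax:
  R$27,000 × 12% = R$3,240
  R$432,500 × 26% = R$112,450
  → R$115,690

Book-profits minimum tax:
  Base (financial-statement income): R$412,000
  Exemption: R$70,000 − 20% × (R$412,000 − R$207,000) = R$70,000 − R$41,000 = R$29,000
  Base: R$412,000 − R$29,000 = R$383,000
  R$383,000 × 22% = R$84,260

R$115,690 > R$84,260, so the standard income tax governs.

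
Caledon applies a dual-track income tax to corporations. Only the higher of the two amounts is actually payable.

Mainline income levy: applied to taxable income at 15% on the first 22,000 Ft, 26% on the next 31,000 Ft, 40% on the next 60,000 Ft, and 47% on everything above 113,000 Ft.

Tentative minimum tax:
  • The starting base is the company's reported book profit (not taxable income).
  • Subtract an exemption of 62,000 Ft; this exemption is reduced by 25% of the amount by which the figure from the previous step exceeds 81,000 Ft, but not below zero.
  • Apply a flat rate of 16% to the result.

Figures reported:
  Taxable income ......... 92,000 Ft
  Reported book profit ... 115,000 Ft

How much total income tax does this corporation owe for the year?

Mainline income levy:
  22,000 Ft × 15% = 3,300 Ft
  31,000 Ft × 26% = 8,060 Ft
  39,000 Ft × 40% = 15,600 Ft
  → 26,960 Ft

Tentative minimum tax:
  Base (reported book profit): 115,000 Ft
  Exemption: 62,000 Ft − 25% × (115,000 Ft − 81,000 Ft) = 62,000 Ft − 8,500 Ft = 53,500 Ft
  Base: 115,000 Ft − 53,500 Ft = 61,500 Ft
  61,500 Ft × 16% = 9,840 Ft

26,960 Ft > 9,840 Ft, so the mainline income levy governs.

26,960 Ft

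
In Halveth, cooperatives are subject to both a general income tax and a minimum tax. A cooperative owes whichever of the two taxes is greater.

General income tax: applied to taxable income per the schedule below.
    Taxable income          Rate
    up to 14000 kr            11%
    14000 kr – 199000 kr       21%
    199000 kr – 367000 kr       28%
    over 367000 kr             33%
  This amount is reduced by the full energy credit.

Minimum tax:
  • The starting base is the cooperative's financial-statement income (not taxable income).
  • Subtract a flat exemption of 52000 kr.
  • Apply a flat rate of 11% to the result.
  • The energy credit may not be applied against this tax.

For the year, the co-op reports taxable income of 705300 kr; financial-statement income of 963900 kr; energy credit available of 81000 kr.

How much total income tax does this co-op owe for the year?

118069 kr

General income tax:
  14000 kr × 11% = 1540 kr
  185000 kr × 21% = 38850 kr
  168000 kr × 28% = 47040 kr
  338300 kr × 33% = 111639 kr
  → 199069 kr
  Less energy credit 81000 kr → 118069 kr

Minimum tax:
  Base (financial-statement income): 963900 kr
  Less exemption 52000 kr → base 911900 kr
  911900 kr × 11% = 100309 kr

118069 kr > 100309 kr, so the general income tax governs.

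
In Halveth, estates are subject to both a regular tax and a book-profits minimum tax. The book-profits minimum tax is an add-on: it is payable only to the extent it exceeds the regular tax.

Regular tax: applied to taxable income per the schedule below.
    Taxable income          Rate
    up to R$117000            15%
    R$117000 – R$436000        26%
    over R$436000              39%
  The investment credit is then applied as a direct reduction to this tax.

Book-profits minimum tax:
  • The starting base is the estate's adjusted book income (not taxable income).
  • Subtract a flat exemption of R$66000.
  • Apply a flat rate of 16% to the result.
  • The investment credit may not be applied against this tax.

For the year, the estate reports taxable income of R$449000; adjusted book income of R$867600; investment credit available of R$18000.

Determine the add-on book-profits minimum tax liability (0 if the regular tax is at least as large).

R$40696

Regular tax:
  R$117000 × 15% = R$17550
  R$319000 × 26% = R$82940
  R$13000 × 39% = R$5070
  → R$105560
  Less investment credit R$18000 → R$87560

Book-profits minimum tax:
  Base (adjusted book income): R$867600
  Less exemption R$66000 → base R$801600
  R$801600 × 16% = R$128256

Excess of book-profits minimum tax over regular tax: R$128256 − R$87560 = R$40696.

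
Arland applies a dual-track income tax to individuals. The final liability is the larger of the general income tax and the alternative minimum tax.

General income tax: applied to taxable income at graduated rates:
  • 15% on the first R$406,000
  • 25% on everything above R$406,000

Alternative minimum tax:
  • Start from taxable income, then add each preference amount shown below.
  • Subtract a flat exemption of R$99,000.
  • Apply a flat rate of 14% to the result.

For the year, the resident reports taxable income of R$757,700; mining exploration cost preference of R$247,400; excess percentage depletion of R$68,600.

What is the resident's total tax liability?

R$148,825

General income tax:
  R$406,000 × 15% = R$60,900
  R$351,700 × 25% = R$87,925
  → R$148,825

Alternative minimum tax:
  Adjusted income: R$757,700 + R$247,400 + R$68,600 = R$1,073,700
  Less exemption R$99,000 → base R$974,700
  R$974,700 × 14% = R$136,458

R$148,825 > R$136,458, so the general income tax governs.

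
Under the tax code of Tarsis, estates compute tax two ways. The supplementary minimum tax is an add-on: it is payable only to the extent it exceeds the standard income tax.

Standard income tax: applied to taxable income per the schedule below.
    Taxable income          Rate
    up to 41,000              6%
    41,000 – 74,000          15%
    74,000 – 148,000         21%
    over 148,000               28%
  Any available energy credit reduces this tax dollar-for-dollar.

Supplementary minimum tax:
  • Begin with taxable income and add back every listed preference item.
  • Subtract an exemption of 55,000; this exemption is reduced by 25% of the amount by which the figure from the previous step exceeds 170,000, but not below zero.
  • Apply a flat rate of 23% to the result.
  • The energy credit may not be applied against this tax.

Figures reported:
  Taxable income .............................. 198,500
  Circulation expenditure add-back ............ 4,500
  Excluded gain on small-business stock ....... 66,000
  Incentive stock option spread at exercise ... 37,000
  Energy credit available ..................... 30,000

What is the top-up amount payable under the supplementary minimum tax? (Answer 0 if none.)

58,460

Supplementary minimum tax:
  Adjusted income: 198,500 + 4,500 + 66,000 + 37,000 = 306,000
  Exemption: 55,000 − 25% × (306,000 − 170,000) = 55,000 − 34,000 = 21,000
  Base: 306,000 − 21,000 = 285,000
  285,000 × 23% = 65,550

Standard income tax:
  41,000 × 6% = 2,460
  33,000 × 15% = 4,950
  74,000 × 21% = 15,540
  50,500 × 28% = 14,140
  → 37,090
  Less energy credit 30,000 → 7,090

Excess of supplementary minimum tax over standard income tax: 65,550 − 7,090 = 58,460.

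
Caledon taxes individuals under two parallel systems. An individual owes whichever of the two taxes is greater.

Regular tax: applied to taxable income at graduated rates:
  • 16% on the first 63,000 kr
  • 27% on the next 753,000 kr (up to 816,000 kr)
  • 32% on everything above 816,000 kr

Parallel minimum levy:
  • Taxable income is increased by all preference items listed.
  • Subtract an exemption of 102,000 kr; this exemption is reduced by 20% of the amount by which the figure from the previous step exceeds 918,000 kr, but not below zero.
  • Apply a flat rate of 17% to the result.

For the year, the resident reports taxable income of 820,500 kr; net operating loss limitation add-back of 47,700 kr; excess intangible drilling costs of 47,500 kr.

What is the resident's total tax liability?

Parallel minimum levy:
  Adjusted income: 820,500 kr + 47,700 kr + 47,500 kr = 915,700 kr
  Exemption: 915,700 kr ≤ 918,000 kr, so full 102,000 kr applies
  Base: 915,700 kr − 102,000 kr = 813,700 kr
  813,700 kr × 17% = 138,329 kr

Regular tax:
  63,000 kr × 16% = 10,080 kr
  753,000 kr × 27% = 203,310 kr
  4,500 kr × 32% = 1,440 kr
  → 214,830 kr

214,830 kr > 138,329 kr, so the regular tax governs.

214,830 kr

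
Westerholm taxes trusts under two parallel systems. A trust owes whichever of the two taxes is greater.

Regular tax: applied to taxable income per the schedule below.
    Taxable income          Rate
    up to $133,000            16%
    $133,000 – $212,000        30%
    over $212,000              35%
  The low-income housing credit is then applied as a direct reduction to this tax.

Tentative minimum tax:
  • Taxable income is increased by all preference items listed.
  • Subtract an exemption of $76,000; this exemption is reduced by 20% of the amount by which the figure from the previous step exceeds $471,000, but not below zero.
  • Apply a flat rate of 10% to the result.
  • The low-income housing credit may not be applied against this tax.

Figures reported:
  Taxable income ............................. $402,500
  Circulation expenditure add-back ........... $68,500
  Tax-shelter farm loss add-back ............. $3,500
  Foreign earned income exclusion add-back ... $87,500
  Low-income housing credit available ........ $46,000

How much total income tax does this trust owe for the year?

$65,655

Tentative minimum tax:
  Adjusted income: $402,500 + $68,500 + $3,500 + $87,500 = $562,000
  Exemption: $76,000 − 20% × ($562,000 − $471,000) = $76,000 − $18,200 = $57,800
  Base: $562,000 − $57,800 = $504,200
  $504,200 × 10% = $50,420

Regular tax:
  $133,000 × 16% = $21,280
  $79,000 × 30% = $23,700
  $190,500 × 35% = $66,675
  → $111,655
  Less low-income housing credit $46,000 → $65,655

$65,655 > $50,420, so the regular tax governs.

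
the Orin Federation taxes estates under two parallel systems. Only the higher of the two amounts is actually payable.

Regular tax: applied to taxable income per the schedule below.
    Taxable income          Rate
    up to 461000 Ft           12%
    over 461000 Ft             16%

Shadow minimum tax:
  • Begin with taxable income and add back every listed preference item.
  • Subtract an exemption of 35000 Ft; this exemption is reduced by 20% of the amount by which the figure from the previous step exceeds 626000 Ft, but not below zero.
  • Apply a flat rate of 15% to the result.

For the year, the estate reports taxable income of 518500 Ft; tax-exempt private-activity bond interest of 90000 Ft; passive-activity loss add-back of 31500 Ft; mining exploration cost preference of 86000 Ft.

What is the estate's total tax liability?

106650 Ft

Regular tax:
  461000 Ft × 12% = 55320 Ft
  57500 Ft × 16% = 9200 Ft
  → 64520 Ft

Shadow minimum tax:
  Adjusted income: 518500 Ft + 90000 Ft + 31500 Ft + 86000 Ft = 726000 Ft
  Exemption: 35000 Ft − 20% × (726000 Ft − 626000 Ft) = 35000 Ft − 20000 Ft = 15000 Ft
  Base: 726000 Ft − 15000 Ft = 711000 Ft
  711000 Ft × 15% = 106650 Ft

106650 Ft > 64520 Ft, so the shadow minimum tax is the binding amount.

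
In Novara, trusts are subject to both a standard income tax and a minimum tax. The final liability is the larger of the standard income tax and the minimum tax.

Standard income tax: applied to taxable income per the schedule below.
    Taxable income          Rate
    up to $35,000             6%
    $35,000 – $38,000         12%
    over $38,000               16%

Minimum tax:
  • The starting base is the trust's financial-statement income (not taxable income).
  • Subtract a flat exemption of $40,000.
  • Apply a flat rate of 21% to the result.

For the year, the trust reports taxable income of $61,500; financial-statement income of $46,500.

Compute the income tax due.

Minimum tax:
  Base (financial-statement income): $46,500
  Less exemption $40,000 → base $6,500
  $6,500 × 21% = $1,365

Standard income tax:
  $35,000 × 6% = $2,100
  $3,000 × 12% = $360
  $23,500 × 16% = $3,760
  → $6,220

$6,220 > $1,365, so the standard income tax governs.

$6,220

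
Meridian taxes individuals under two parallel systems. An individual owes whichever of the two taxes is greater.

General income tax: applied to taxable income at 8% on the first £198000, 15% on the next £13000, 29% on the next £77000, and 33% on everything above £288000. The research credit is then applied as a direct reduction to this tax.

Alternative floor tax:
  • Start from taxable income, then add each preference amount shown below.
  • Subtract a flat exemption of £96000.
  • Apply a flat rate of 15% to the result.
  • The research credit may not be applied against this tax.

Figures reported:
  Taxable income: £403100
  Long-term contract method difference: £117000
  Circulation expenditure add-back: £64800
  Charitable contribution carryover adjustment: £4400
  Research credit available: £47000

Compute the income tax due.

£73995

General income tax:
  £198000 × 8% = £15840
  £13000 × 15% = £1950
  £77000 × 29% = £22330
  £115100 × 33% = £37983
  → £78103
  Less research credit £47000 → £31103

Alternative floor tax:
  Adjusted income: £403100 + £117000 + £64800 + £4400 = £589300
  Less exemption £96000 → base £493300
  £493300 × 15% = £73995

£73995 > £31103, so the alternative floor tax is the binding amount.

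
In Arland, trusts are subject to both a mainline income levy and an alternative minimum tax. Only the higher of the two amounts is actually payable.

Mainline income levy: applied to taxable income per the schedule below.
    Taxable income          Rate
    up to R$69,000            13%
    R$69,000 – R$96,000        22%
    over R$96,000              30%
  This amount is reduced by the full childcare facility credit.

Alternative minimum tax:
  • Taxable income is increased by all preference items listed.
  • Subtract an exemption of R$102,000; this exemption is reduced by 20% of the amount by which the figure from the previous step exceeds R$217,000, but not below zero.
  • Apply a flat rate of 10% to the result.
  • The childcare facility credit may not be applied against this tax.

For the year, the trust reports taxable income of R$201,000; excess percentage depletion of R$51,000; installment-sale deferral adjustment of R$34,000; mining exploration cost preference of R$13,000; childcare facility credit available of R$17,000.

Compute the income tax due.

R$29,410

Alternative minimum tax:
  Adjusted income: R$201,000 + R$51,000 + R$34,000 + R$13,000 = R$299,000
  Exemption: R$102,000 − 20% × (R$299,000 − R$217,000) = R$102,000 − R$16,400 = R$85,600
  Base: R$299,000 − R$85,600 = R$213,400
  R$213,400 × 10% = R$21,340

Mainline income levy:
  R$69,000 × 13% = R$8,970
  R$27,000 × 22% = R$5,940
  R$105,000 × 30% = R$31,500
  → R$46,410
  Less childcare facility credit R$17,000 → R$29,410

R$29,410 > R$21,340, so the mainline income levy governs.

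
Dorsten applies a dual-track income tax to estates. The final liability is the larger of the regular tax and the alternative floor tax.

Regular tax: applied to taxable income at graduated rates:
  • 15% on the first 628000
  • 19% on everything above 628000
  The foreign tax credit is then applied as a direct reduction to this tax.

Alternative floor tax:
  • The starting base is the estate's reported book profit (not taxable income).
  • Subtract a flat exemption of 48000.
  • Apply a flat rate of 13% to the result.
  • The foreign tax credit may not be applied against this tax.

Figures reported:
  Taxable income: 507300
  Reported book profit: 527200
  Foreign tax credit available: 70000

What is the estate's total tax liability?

Regular tax:
  507300 × 15% = 76095
  Less foreign tax credit 70000 → 6095

Alternative floor tax:
  Base (reported book profit): 527200
  Less exemption 48000 → base 479200
  479200 × 13% = 62296

62296 > 6095, so the alternative floor tax is the binding amount.

62296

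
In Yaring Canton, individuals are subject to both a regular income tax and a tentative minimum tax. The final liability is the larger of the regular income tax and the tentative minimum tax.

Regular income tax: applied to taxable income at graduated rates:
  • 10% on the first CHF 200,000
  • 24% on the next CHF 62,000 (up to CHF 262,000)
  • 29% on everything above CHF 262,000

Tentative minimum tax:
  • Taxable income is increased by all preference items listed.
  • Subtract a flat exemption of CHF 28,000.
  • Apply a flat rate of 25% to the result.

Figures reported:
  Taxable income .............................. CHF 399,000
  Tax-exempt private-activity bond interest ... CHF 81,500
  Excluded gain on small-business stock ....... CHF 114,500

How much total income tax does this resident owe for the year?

Tentative minimum tax:
  Adjusted income: CHF 399,000 + CHF 81,500 + CHF 114,500 = CHF 595,000
  Less exemption CHF 28,000 → base CHF 567,000
  CHF 567,000 × 25% = CHF 141,750

Regular income tax:
  CHF 200,000 × 10% = CHF 20,000
  CHF 62,000 × 24% = CHF 14,880
  CHF 137,000 × 29% = CHF 39,730
  → CHF 74,610

CHF 141,750 > CHF 74,610, so the tentative minimum tax is the binding amount.

CHF 141,750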